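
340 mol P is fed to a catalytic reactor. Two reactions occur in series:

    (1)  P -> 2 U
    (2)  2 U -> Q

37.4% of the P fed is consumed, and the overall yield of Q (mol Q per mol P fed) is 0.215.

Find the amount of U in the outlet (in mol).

108 mol

Conversion of P: P consumed = 1ξ₁ = 0.374 × 340 → ξ₁ = 127.2 mol.
Yield of Q: 1ξ₂ / 340 = 0.215 → ξ₂ = 73.1 mol.
Outlet amounts (n = n₀ + Σ ν·ξ):
  P: 340 − 1(127.2) = 212.8
  U: 0 + 2(127.2) − 2(73.1) = 108.1
  Q: 0 + 1(73.1) = 73.1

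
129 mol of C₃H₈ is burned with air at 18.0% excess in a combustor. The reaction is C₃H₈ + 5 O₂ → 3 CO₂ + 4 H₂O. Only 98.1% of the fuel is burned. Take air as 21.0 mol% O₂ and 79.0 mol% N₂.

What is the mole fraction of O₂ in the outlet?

Stoichiometric O₂ = 5 × 129 = 645 mol; O₂ fed = 645 × 1.180 = 761.1 mol.
N₂ fed = 761.1 × 79/21 = 2863 mol.
Fuel reacted = 0.981 × 129 → ξ = 126.5 mol.
Outlet (n = n₀ + ν ξ):
  C₃H₈: 129 − 1(126.5) = 2.451
  O₂: 761.1 − 5(126.5) = 128.4
  N₂: 2863 (inert)
  CO₂: 0 + 3(126.5) = 379.6
  H₂O: 0 + 4(126.5) = 506.2
Total out = 3880 mol; y_O₂ = 128.4 / 3880 = 0.03308.

0.0331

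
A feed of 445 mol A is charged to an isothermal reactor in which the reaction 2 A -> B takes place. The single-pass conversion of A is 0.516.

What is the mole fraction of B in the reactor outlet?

0.348

A reacted = 0.516 × 445 = 229.6 mol; ν_A = −2, so ξ = 229.6/2 = 114.8 mol.
Outlet amounts (n = n₀ + ν ξ):
  A: 445 − 2(114.8) = 215.4
  B: 0 + 1(114.8) = 114.8
Total out = 330.2 mol; y_B = 114.8 / 330.2 = 0.3477.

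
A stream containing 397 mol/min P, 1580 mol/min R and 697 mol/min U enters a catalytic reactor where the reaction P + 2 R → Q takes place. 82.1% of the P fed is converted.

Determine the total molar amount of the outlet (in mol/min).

2020 mol/min

P reacted = 0.821 × 397 = 325.9 mol/min; ν_P = −1, so ξ = 325.9/1 = 325.9 mol/min.
Outlet amounts (n = n₀ + ν ξ):
  P: 397 − 1(325.9) = 71.06
  R: 1580 − 2(325.9) = 928.1
  Q: 0 + 1(325.9) = 325.9
  U: 697 (inert)
Total out = 71.06 + 928.1 + 325.9 + 697 = 2022 mol/min.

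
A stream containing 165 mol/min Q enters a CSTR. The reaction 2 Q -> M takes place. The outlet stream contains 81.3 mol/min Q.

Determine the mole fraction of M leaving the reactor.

0.34

For Q: n = n₀ − 2ξ → 81.3 = 165 − 2ξ, giving ξ = 41.85 mol/min.
Outlet amounts (n = n₀ + ν ξ):
  Q: 165 − 2(41.85) = 81.3
  M: 0 + 1(41.85) = 41.85
Total out = 123.2 mol/min; y_M = 41.85 / 123.2 = 0.3398.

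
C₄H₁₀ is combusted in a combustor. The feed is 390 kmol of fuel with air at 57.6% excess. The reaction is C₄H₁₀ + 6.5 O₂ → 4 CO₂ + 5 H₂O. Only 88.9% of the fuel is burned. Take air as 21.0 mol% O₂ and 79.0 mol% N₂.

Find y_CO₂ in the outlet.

Stoichiometric O₂ = 6.5 × 390 = 2535 kmol; O₂ fed = 2535 × 1.576 = 3995 kmol.
N₂ fed = 3995 × 79/21 = 15030 kmol.
Fuel reacted = 0.889 × 390 → ξ = 346.7 kmol.
Outlet (n = n₀ + ν ξ):
  C₄H₁₀: 390 − 1(346.7) = 43.29
  O₂: 3995 − 6.5(346.7) = 1742
  N₂: 15030 (inert)
  CO₂: 0 + 4(346.7) = 1387
  H₂O: 0 + 5(346.7) = 1734
Total out = 19930 kmol; y_CO₂ = 1387 / 19930 = 0.06957.

0.0696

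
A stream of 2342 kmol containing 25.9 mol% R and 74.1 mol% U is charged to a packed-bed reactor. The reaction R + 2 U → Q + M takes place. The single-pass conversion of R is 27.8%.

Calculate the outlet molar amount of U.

1400 kmol

R reacted = 0.278 × 606.6 = 168.6 kmol; ν_R = −1, so ξ = 168.6/1 = 168.6 kmol.
Outlet amounts (n = n₀ + ν ξ):
  R: 606.6 − 1(168.6) = 437.9
  U: 1735 − 2(168.6) = 1398
  Q: 0 + 1(168.6) = 168.6
  M: 0 + 1(168.6) = 168.6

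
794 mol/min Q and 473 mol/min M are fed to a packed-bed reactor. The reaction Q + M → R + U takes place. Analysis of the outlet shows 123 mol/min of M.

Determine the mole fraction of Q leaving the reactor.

For M: n = n₀ − 1ξ → 123 = 473 − 1ξ, giving ξ = 350 mol/min.
Outlet amounts (n = n₀ + ν ξ):
  Q: 794 − 1(350) = 444
  M: 473 − 1(350) = 123
  R: 0 + 1(350) = 350
  U: 0 + 1(350) = 350
Total out = 1267 mol/min; y_Q = 444 / 1267 = 0.3504.

0.35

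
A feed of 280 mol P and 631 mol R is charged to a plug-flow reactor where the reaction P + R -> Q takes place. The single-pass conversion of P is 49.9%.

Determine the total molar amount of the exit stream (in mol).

P reacted = 0.499 × 280 = 139.7 mol; ν_P = −1, so ξ = 139.7/1 = 139.7 mol.
Outlet amounts (n = n₀ + ν ξ):
  P: 280 − 1(139.7) = 140.3
  R: 631 − 1(139.7) = 491.3
  Q: 0 + 1(139.7) = 139.7
Total out = 140.3 + 491.3 + 139.7 = 771.3 mol.

771 mol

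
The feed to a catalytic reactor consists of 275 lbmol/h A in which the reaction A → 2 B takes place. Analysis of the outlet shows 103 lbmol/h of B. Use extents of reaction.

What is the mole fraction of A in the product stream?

For B: n = n₀ + 2ξ → 103 = 0 + 2ξ, giving ξ = 51.5 lbmol/h.
Outlet amounts (n = n₀ + ν ξ):
  A: 275 − 1(51.5) = 223.5
  B: 0 + 2(51.5) = 103
Total out = 326.5 lbmol/h; y_A = 223.5 / 326.5 = 0.6845.

0.685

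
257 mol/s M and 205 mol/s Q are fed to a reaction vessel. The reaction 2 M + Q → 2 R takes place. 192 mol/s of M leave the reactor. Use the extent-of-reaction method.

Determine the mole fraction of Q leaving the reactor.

For M: n = n₀ − 2ξ → 192 = 257 − 2ξ, giving ξ = 32.5 mol/s.
Outlet amounts (n = n₀ + ν ξ):
  M: 257 − 2(32.5) = 192
  Q: 205 − 1(32.5) = 172.5
  R: 0 + 2(32.5) = 65
Total out = 429.5 mol/s; y_Q = 172.5 / 429.5 = 0.4016.

0.402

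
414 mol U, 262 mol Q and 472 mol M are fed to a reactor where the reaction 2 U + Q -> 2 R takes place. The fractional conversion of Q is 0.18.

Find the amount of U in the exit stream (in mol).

320 mol

Q reacted = 0.18 × 262 = 47.16 mol; ν_Q = −1, so ξ = 47.16/1 = 47.16 mol.
Outlet amounts (n = n₀ + ν ξ):
  U: 414 − 2(47.16) = 319.7
  Q: 262 − 1(47.16) = 214.8
  R: 0 + 2(47.16) = 94.32
  M: 472 (inert)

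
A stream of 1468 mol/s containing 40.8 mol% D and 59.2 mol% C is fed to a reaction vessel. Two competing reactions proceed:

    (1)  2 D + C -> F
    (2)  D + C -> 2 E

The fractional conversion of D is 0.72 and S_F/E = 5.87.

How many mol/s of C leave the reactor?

Conversion of D: D consumed = 0.72 × 598.9 = 431.2 mol/s = 2ξ₁ + 1ξ₂.
Selectivity: 1ξ₁ / (2ξ₂) = 5.87 → ξ₁ = 11.74 ξ₂.
Substitute: (2·11.74 + 1) ξ₂ = 431.2 → ξ₂ = 17.62 mol/s, ξ₁ = 206.8 mol/s.
Outlet amounts (n = n₀ + Σ ν·ξ):
  D: 598.9 − 2(206.8) − 1(17.62) = 167.7
  C: 869.1 − 1(206.8) − 1(17.62) = 644.6
  F: 0 + 1(206.8) = 206.8
  E: 0 + 2(17.62) = 35.23

645 mol/s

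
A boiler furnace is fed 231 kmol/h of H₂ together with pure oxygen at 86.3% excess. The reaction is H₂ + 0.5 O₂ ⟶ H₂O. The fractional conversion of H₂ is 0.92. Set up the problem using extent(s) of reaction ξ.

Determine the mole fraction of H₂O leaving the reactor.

Stoichiometric O₂ = 0.5 × 231 = 115.5 kmol/h; O₂ fed = 115.5 × 1.863 = 215.2 kmol/h.
Fuel reacted = 0.92 × 231 → ξ = 212.5 kmol/h.
Outlet (n = n₀ + ν ξ):
  H₂: 231 − 1(212.5) = 18.48
  O₂: 215.2 − 0.5(212.5) = 108.9
  H₂O: 0 + 1(212.5) = 212.5
Total out = 339.9 kmol/h; y_H₂O = 212.5 / 339.9 = 0.6252.

0.625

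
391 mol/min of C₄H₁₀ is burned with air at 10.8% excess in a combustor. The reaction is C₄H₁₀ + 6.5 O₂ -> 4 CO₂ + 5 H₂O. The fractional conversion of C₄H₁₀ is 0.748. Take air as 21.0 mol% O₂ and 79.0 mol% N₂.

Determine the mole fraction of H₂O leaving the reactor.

0.103

Stoichiometric O₂ = 6.5 × 391 = 2542 mol/min; O₂ fed = 2542 × 1.108 = 2816 mol/min.
N₂ fed = 2816 × 79/21 = 10590 mol/min.
Fuel reacted = 0.748 × 391 → ξ = 292.5 mol/min.
Outlet (n = n₀ + ν ξ):
  C₄H₁₀: 391 − 1(292.5) = 98.53
  O₂: 2816 − 6.5(292.5) = 914.9
  N₂: 10590 (inert)
  CO₂: 0 + 4(292.5) = 1170
  H₂O: 0 + 5(292.5) = 1462
Total out = 14240 mol/min; y_H₂O = 1462 / 14240 = 0.1027.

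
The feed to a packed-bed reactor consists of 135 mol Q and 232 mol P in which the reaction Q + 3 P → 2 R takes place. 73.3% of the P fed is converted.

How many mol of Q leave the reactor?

P reacted = 0.733 × 232 = 170.1 mol; ν_P = −3, so ξ = 170.1/3 = 56.69 mol.
Outlet amounts (n = n₀ + ν ξ):
  Q: 135 − 1(56.69) = 78.31
  P: 232 − 3(56.69) = 61.94
  R: 0 + 2(56.69) = 113.4

78.3 mol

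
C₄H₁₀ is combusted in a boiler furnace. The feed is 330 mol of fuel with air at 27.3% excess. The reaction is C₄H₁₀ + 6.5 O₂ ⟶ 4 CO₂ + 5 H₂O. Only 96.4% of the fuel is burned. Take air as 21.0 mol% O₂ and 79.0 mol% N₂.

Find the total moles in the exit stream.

13800 mol

Stoichiometric O₂ = 6.5 × 330 = 2145 mol; O₂ fed = 2145 × 1.273 = 2731 mol.
N₂ fed = 2731 × 79/21 = 10270 mol.
Fuel reacted = 0.964 × 330 → ξ = 318.1 mol.
Outlet (n = n₀ + ν ξ):
  C₄H₁₀: 330 − 1(318.1) = 11.88
  O₂: 2731 − 6.5(318.1) = 662.8
  N₂: 10270 (inert)
  CO₂: 0 + 4(318.1) = 1272
  H₂O: 0 + 5(318.1) = 1591
Total out = 11.88 + 662.8 + 10270 + 1272 + 1591 = 13810 mol.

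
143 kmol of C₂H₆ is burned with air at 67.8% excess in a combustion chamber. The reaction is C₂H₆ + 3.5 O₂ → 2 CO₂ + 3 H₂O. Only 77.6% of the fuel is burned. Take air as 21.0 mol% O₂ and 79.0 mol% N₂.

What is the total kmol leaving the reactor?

Stoichiometric O₂ = 3.5 × 143 = 500.5 kmol; O₂ fed = 500.5 × 1.678 = 839.8 kmol.
N₂ fed = 839.8 × 79/21 = 3159 kmol.
Fuel reacted = 0.776 × 143 → ξ = 111 kmol.
Outlet (n = n₀ + ν ξ):
  C₂H₆: 143 − 1(111) = 32.03
  O₂: 839.8 − 3.5(111) = 451.5
  N₂: 3159 (inert)
  CO₂: 0 + 2(111) = 221.9
  H₂O: 0 + 3(111) = 332.9
Total out = 32.03 + 451.5 + 3159 + 221.9 + 332.9 = 4198 kmol.

4200 kmol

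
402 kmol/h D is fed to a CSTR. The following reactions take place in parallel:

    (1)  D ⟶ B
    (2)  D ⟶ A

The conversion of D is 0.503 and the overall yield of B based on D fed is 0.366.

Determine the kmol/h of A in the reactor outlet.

Yield of B: 1ξ₁ / 402 = 0.366 → ξ₁ = 147.1 kmol/h.
Conversion of D: 1ξ₁ + 1ξ₂ = 0.503 × 402 = 202.2 → ξ₂ = 55.07 kmol/h.
Outlet amounts (n = n₀ + Σ ν·ξ):
  D: 402 − 1(147.1) − 1(55.07) = 199.8
  B: 0 + 1(147.1) = 147.1
  A: 0 + 1(55.07) = 55.07

55.1 kmol/h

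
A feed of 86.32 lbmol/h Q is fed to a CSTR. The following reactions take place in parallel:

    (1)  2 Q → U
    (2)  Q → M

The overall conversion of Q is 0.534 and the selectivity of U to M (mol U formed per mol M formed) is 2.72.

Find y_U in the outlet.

0.291

Conversion of Q: Q consumed = 0.534 × 86.32 = 46.09 lbmol/h = 2ξ₁ + 1ξ₂.
Selectivity: 1ξ₁ / (1ξ₂) = 2.72 → ξ₁ = 2.72 ξ₂.
Substitute: (2·2.72 + 1) ξ₂ = 46.09 → ξ₂ = 7.158 lbmol/h, ξ₁ = 19.47 lbmol/h.
Outlet amounts (n = n₀ + Σ ν·ξ):
  Q: 86.32 − 2(19.47) − 1(7.158) = 40.23
  U: 0 + 1(19.47) = 19.47
  M: 0 + 1(7.158) = 7.158
Total out = 66.85 lbmol/h; y_U = 19.47 / 66.85 = 0.2912.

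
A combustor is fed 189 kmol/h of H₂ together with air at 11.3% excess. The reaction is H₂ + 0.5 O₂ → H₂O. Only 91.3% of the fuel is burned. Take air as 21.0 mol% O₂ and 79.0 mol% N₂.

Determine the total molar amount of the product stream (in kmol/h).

604 kmol/h

Stoichiometric O₂ = 0.5 × 189 = 94.5 kmol/h; O₂ fed = 94.5 × 1.113 = 105.2 kmol/h.
N₂ fed = 105.2 × 79/21 = 395.7 kmol/h.
Fuel reacted = 0.913 × 189 → ξ = 172.6 kmol/h.
Outlet (n = n₀ + ν ξ):
  H₂: 189 − 1(172.6) = 16.44
  O₂: 105.2 − 0.5(172.6) = 18.9
  N₂: 395.7 (inert)
  H₂O: 0 + 1(172.6) = 172.6
Total out = 16.44 + 18.9 + 395.7 + 172.6 = 603.6 kmol/h.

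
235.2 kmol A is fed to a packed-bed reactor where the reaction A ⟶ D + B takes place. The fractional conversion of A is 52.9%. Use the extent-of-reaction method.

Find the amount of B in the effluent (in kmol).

A reacted = 0.529 × 235.2 = 124.4 kmol; ν_A = −1, so ξ = 124.4/1 = 124.4 kmol.
Outlet amounts (n = n₀ + ν ξ):
  A: 235.2 − 1(124.4) = 110.8
  D: 0 + 1(124.4) = 124.4
  B: 0 + 1(124.4) = 124.4

124 kmol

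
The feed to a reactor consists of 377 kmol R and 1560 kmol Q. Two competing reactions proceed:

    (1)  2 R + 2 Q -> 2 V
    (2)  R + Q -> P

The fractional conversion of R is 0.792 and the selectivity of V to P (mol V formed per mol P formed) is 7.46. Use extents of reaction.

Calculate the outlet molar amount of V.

263 kmol

Conversion of R: R consumed = 0.792 × 377 = 298.6 kmol = 2ξ₁ + 1ξ₂.
Selectivity: 2ξ₁ / (1ξ₂) = 7.46 → ξ₁ = 3.73 ξ₂.
Substitute: (2·3.73 + 1) ξ₂ = 298.6 → ξ₂ = 35.29 kmol, ξ₁ = 131.6 kmol.
Outlet amounts (n = n₀ + Σ ν·ξ):
  R: 377 − 2(131.6) − 1(35.29) = 78.42
  Q: 1560 − 2(131.6) − 1(35.29) = 1261
  V: 0 + 2(131.6) = 263.3
  P: 0 + 1(35.29) = 35.29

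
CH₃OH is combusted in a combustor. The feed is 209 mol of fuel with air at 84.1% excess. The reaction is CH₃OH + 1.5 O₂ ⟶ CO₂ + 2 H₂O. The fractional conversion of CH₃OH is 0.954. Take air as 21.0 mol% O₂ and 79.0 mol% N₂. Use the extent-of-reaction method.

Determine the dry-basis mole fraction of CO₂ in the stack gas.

Stoichiometric O₂ = 1.5 × 209 = 313.5 mol; O₂ fed = 313.5 × 1.841 = 577.2 mol.
N₂ fed = 577.2 × 79/21 = 2171 mol.
Fuel reacted = 0.954 × 209 → ξ = 199.4 mol.
Outlet (n = n₀ + ν ξ):
  CH₃OH: 209 − 1(199.4) = 9.614
  O₂: 577.2 − 1.5(199.4) = 278.1
  N₂: 2171 (inert)
  CO₂: 0 + 1(199.4) = 199.4
  H₂O: 0 + 2(199.4) = 398.8
Dry total = 2658 mol; y_CO₂ (dry) = 199.4 / 2658 = 0.07501.

0.075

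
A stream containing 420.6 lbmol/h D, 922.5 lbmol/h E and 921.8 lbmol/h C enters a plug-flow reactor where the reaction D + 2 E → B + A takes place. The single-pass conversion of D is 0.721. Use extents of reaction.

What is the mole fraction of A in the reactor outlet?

D reacted = 0.721 × 420.6 = 303.3 lbmol/h; ν_D = −1, so ξ = 303.3/1 = 303.3 lbmol/h.
Outlet amounts (n = n₀ + ν ξ):
  D: 420.6 − 1(303.3) = 117.3
  E: 922.5 − 2(303.3) = 316
  B: 0 + 1(303.3) = 303.3
  A: 0 + 1(303.3) = 303.3
  C: 921.8 (inert)
Total out = 1962 lbmol/h; y_A = 303.3 / 1962 = 0.1546.

0.155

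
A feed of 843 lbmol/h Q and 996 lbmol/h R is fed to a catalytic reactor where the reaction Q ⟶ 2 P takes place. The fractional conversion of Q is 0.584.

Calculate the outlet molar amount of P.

Q reacted = 0.584 × 843 = 492.3 lbmol/h; ν_Q = −1, so ξ = 492.3/1 = 492.3 lbmol/h.
Outlet amounts (n = n₀ + ν ξ):
  Q: 843 − 1(492.3) = 350.7
  P: 0 + 2(492.3) = 984.6
  R: 996 (inert)

985 lbmol/h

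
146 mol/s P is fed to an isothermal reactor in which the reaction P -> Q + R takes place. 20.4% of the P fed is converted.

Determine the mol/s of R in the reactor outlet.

P reacted = 0.204 × 146 = 29.78 mol/s; ν_P = −1, so ξ = 29.78/1 = 29.78 mol/s.
Outlet amounts (n = n₀ + ν ξ):
  P: 146 − 1(29.78) = 116.2
  Q: 0 + 1(29.78) = 29.78
  R: 0 + 1(29.78) = 29.78

29.8 mol/s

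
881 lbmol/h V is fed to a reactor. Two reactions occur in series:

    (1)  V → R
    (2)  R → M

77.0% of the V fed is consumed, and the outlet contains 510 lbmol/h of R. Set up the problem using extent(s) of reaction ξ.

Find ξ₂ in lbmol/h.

ξ₂ = 168 lbmol/h

Conversion of V: V consumed = 1ξ₁ = 0.77 × 881 → ξ₁ = 678.4 lbmol/h.
R balance: n_R = 0 + 1ξ₁ − 1ξ₂ = 510 → ξ₂ = (1·678.4 − 510)/1 = 168.4 lbmol/h.
Outlet amounts (n = n₀ + Σ ν·ξ):
  V: 881 − 1(678.4) = 202.6
  R: 0 + 1(678.4) − 1(168.4) = 510
  M: 0 + 1(168.4) = 168.4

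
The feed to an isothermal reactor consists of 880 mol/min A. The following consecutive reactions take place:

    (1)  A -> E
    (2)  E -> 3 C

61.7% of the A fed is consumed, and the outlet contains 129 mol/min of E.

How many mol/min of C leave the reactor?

1240 mol/min

Conversion of A: A consumed = 1ξ₁ = 0.617 × 880 → ξ₁ = 543 mol/min.
E balance: n_E = 0 + 1ξ₁ − 1ξ₂ = 129 → ξ₂ = (1·543 − 129)/1 = 414 mol/min.
Outlet amounts (n = n₀ + Σ ν·ξ):
  A: 880 − 1(543) = 337
  E: 0 + 1(543) − 1(414) = 129
  C: 0 + 3(414) = 1242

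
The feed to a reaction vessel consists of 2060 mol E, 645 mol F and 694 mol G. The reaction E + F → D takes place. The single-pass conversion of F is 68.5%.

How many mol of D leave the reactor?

F reacted = 0.685 × 645 = 441.8 mol; ν_F = −1, so ξ = 441.8/1 = 441.8 mol.
Outlet amounts (n = n₀ + ν ξ):
  E: 2060 − 1(441.8) = 1618
  F: 645 − 1(441.8) = 203.2
  D: 0 + 1(441.8) = 441.8
  G: 694 (inert)

442 mol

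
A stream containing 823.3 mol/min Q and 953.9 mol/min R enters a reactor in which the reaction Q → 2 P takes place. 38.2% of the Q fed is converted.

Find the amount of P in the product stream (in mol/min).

Q reacted = 0.382 × 823.3 = 314.5 mol/min; ν_Q = −1, so ξ = 314.5/1 = 314.5 mol/min.
Outlet amounts (n = n₀ + ν ξ):
  Q: 823.3 − 1(314.5) = 508.8
  P: 0 + 2(314.5) = 629
  R: 953.9 (inert)

629 mol/min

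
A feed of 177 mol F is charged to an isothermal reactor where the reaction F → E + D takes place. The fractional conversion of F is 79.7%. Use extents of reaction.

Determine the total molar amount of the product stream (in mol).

318 mol

F reacted = 0.797 × 177 = 141.1 mol; ν_F = −1, so ξ = 141.1/1 = 141.1 mol.
Outlet amounts (n = n₀ + ν ξ):
  F: 177 − 1(141.1) = 35.93
  E: 0 + 1(141.1) = 141.1
  D: 0 + 1(141.1) = 141.1
Total out = 35.93 + 141.1 + 141.1 = 318.1 mol.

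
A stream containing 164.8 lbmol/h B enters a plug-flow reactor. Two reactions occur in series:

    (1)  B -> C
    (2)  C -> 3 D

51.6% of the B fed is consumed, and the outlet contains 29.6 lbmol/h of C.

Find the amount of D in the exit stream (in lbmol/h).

Conversion of B: B consumed = 1ξ₁ = 0.516 × 164.8 → ξ₁ = 85.04 lbmol/h.
C balance: n_C = 0 + 1ξ₁ − 1ξ₂ = 29.6 → ξ₂ = (1·85.04 − 29.6)/1 = 55.44 lbmol/h.
Outlet amounts (n = n₀ + Σ ν·ξ):
  B: 164.8 − 1(85.04) = 79.76
  C: 0 + 1(85.04) − 1(55.44) = 29.6
  D: 0 + 3(55.44) = 166.3

166 lbmol/h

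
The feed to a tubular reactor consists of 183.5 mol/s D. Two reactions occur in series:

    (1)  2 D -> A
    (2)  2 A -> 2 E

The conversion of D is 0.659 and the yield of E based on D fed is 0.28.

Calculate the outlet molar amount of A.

Conversion of D: D consumed = 2ξ₁ = 0.659 × 183.5 → ξ₁ = 60.46 mol/s.
Yield of E: 2ξ₂ / 183.5 = 0.28 → ξ₂ = 25.69 mol/s.
Outlet amounts (n = n₀ + Σ ν·ξ):
  D: 183.5 − 2(60.46) = 62.57
  A: 0 + 1(60.46) − 2(25.69) = 9.083
  E: 0 + 2(25.69) = 51.38

9.08 mol/s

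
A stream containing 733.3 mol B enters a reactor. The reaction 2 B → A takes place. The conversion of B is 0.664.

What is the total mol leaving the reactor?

B reacted = 0.664 × 733.3 = 486.9 mol; ν_B = −2, so ξ = 486.9/2 = 243.5 mol.
Outlet amounts (n = n₀ + ν ξ):
  B: 733.3 − 2(243.5) = 246.4
  A: 0 + 1(243.5) = 243.5
Total out = 246.4 + 243.5 = 489.8 mol.

490 mol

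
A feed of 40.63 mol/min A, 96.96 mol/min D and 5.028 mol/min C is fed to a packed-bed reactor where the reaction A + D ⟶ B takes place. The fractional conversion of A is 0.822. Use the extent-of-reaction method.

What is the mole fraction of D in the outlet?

0.582

A reacted = 0.822 × 40.63 = 33.4 mol/min; ν_A = −1, so ξ = 33.4/1 = 33.4 mol/min.
Outlet amounts (n = n₀ + ν ξ):
  A: 40.63 − 1(33.4) = 7.232
  D: 96.96 − 1(33.4) = 63.56
  B: 0 + 1(33.4) = 33.4
  C: 5.028 (inert)
Total out = 109.2 mol/min; y_D = 63.56 / 109.2 = 0.582.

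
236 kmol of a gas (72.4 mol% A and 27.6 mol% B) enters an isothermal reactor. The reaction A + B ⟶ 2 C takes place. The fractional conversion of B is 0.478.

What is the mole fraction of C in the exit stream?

B reacted = 0.478 × 65.14 = 31.14 kmol; ν_B = −1, so ξ = 31.14/1 = 31.14 kmol.
Outlet amounts (n = n₀ + ν ξ):
  A: 170.9 − 1(31.14) = 139.7
  B: 65.14 − 1(31.14) = 34
  C: 0 + 2(31.14) = 62.27
Total out = 236 kmol; y_C = 62.27 / 236 = 0.2639.

0.264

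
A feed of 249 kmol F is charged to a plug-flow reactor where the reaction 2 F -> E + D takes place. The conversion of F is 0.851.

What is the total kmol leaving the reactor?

F reacted = 0.851 × 249 = 211.9 kmol; ν_F = −2, so ξ = 211.9/2 = 105.9 kmol.
Outlet amounts (n = n₀ + ν ξ):
  F: 249 − 2(105.9) = 37.1
  E: 0 + 1(105.9) = 105.9
  D: 0 + 1(105.9) = 105.9
Total out = 37.1 + 105.9 + 105.9 = 249 kmol.

249 kmol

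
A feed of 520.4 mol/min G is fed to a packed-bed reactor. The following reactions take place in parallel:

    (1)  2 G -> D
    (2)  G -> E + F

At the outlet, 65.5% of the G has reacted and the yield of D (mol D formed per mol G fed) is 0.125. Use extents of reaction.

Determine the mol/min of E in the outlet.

211 mol/min

Yield of D: 1ξ₁ / 520.4 = 0.125 → ξ₁ = 65.05 mol/min.
Conversion of G: 2ξ₁ + 1ξ₂ = 0.655 × 520.4 = 340.9 → ξ₂ = 210.8 mol/min.
Outlet amounts (n = n₀ + Σ ν·ξ):
  G: 520.4 − 2(65.05) − 1(210.8) = 179.5
  D: 0 + 1(65.05) = 65.05
  E: 0 + 1(210.8) = 210.8
  F: 0 + 1(210.8) = 210.8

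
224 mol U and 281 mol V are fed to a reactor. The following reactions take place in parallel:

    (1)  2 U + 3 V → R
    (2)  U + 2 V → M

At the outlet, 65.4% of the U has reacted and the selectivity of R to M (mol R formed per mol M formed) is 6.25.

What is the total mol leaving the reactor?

Conversion of U: U consumed = 0.654 × 224 = 146.5 mol = 2ξ₁ + 1ξ₂.
Selectivity: 1ξ₁ / (1ξ₂) = 6.25 → ξ₁ = 6.25 ξ₂.
Substitute: (2·6.25 + 1) ξ₂ = 146.5 → ξ₂ = 10.85 mol, ξ₁ = 67.82 mol.
Outlet amounts (n = n₀ + Σ ν·ξ):
  U: 224 − 2(67.82) − 1(10.85) = 77.5
  V: 281 − 3(67.82) − 2(10.85) = 55.83
  R: 0 + 1(67.82) = 67.82
  M: 0 + 1(10.85) = 10.85
Total out = 77.5 + 55.83 + 67.82 + 10.85 = 212 mol.

212 mol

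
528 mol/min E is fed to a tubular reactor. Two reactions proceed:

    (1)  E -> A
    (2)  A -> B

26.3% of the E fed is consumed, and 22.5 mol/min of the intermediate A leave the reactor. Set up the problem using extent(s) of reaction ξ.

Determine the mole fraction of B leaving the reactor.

Conversion of E: E consumed = 1ξ₁ = 0.263 × 528 → ξ₁ = 138.9 mol/min.
A balance: n_A = 0 + 1ξ₁ − 1ξ₂ = 22.5 → ξ₂ = (1·138.9 − 22.5)/1 = 116.4 mol/min.
Outlet amounts (n = n₀ + Σ ν·ξ):
  E: 528 − 1(138.9) = 389.1
  A: 0 + 1(138.9) − 1(116.4) = 22.5
  B: 0 + 1(116.4) = 116.4
Total out = 528 mol/min; y_B = 116.4 / 528 = 0.2204.

0.22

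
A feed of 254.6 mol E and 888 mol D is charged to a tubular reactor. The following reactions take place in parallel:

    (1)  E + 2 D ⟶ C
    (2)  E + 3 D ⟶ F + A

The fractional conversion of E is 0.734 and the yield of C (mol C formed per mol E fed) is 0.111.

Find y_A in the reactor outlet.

Yield of C: 1ξ₁ / 254.6 = 0.111 → ξ₁ = 28.26 mol.
Conversion of E: 1ξ₁ + 1ξ₂ = 0.734 × 254.6 = 186.9 → ξ₂ = 158.6 mol.
Outlet amounts (n = n₀ + Σ ν·ξ):
  E: 254.6 − 1(28.26) − 1(158.6) = 67.72
  D: 888 − 2(28.26) − 3(158.6) = 355.6
  C: 0 + 1(28.26) = 28.26
  F: 0 + 1(158.6) = 158.6
  A: 0 + 1(158.6) = 158.6
Total out = 768.8 mol; y_A = 158.6 / 768.8 = 0.2063.

0.206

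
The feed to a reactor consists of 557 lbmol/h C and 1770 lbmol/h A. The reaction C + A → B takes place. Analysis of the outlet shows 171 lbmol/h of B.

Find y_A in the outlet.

0.742

For B: n = n₀ + 1ξ → 171 = 0 + 1ξ, giving ξ = 171 lbmol/h.
Outlet amounts (n = n₀ + ν ξ):
  C: 557 − 1(171) = 386
  A: 1770 − 1(171) = 1599
  B: 0 + 1(171) = 171
Total out = 2156 lbmol/h; y_A = 1599 / 2156 = 0.7417.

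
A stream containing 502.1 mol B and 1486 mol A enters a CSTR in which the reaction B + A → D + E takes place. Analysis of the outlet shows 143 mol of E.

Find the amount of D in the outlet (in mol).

143 mol

For E: n = n₀ + 1ξ → 143 = 0 + 1ξ, giving ξ = 143 mol.
Outlet amounts (n = n₀ + ν ξ):
  B: 502.1 − 1(143) = 359.1
  A: 1486 − 1(143) = 1343
  D: 0 + 1(143) = 143
  E: 0 + 1(143) = 143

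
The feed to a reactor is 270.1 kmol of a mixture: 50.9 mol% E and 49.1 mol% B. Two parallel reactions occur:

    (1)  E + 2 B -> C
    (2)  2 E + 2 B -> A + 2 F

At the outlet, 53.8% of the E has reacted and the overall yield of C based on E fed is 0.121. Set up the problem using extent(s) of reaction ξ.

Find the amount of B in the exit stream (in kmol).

Yield of C: 1ξ₁ / 137.5 = 0.121 → ξ₁ = 16.64 kmol.
Conversion of E: 1ξ₁ + 2ξ₂ = 0.538 × 137.5 = 73.96 → ξ₂ = 28.66 kmol.
Outlet amounts (n = n₀ + Σ ν·ξ):
  E: 137.5 − 1(16.64) − 2(28.66) = 63.52
  B: 132.6 − 2(16.64) − 2(28.66) = 42.02
  C: 0 + 1(16.64) = 16.64
  A: 0 + 1(28.66) = 28.66
  F: 0 + 2(28.66) = 57.33

42 kmol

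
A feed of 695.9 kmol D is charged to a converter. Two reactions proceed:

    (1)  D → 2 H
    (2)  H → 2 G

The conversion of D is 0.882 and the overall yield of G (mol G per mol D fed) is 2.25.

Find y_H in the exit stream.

0.213

Conversion of D: D consumed = 1ξ₁ = 0.882 × 695.9 → ξ₁ = 613.8 kmol.
Yield of G: 2ξ₂ / 695.9 = 2.25 → ξ₂ = 782.9 kmol.
Outlet amounts (n = n₀ + Σ ν·ξ):
  D: 695.9 − 1(613.8) = 82.12
  H: 0 + 2(613.8) − 1(782.9) = 444.7
  G: 0 + 2(782.9) = 1566
Total out = 2093 kmol; y_H = 444.7 / 2093 = 0.2125.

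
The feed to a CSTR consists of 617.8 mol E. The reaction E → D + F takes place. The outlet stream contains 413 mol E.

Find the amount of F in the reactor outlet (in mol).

For E: n = n₀ − 1ξ → 413 = 617.8 − 1ξ, giving ξ = 204.8 mol.
Outlet amounts (n = n₀ + ν ξ):
  E: 617.8 − 1(204.8) = 413
  D: 0 + 1(204.8) = 204.8
  F: 0 + 1(204.8) = 204.8

205 mol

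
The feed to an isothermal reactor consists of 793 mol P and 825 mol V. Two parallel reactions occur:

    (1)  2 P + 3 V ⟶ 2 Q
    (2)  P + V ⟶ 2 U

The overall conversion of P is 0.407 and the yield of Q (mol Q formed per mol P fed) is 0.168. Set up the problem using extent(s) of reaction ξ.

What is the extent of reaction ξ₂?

Yield of Q: 2ξ₁ / 793 = 0.168 → ξ₁ = 66.61 mol.
Conversion of P: 2ξ₁ + 1ξ₂ = 0.407 × 793 = 322.8 → ξ₂ = 189.5 mol.
Outlet amounts (n = n₀ + Σ ν·ξ):
  P: 793 − 2(66.61) − 1(189.5) = 470.2
  V: 825 − 3(66.61) − 1(189.5) = 435.6
  Q: 0 + 2(66.61) = 133.2
  U: 0 + 2(189.5) = 379.1

ξ₂ = 190 mol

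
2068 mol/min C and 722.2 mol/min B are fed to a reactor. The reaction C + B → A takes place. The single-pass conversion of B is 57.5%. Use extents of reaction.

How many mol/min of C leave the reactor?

B reacted = 0.575 × 722.2 = 415.3 mol/min; ν_B = −1, so ξ = 415.3/1 = 415.3 mol/min.
Outlet amounts (n = n₀ + ν ξ):
  C: 2068 − 1(415.3) = 1653
  B: 722.2 − 1(415.3) = 306.9
  A: 0 + 1(415.3) = 415.3

1650 mol/min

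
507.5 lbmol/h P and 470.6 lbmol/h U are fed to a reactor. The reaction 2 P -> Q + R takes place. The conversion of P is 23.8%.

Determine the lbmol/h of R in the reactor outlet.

60.4 lbmol/h

P reacted = 0.238 × 507.5 = 120.8 lbmol/h; ν_P = −2, so ξ = 120.8/2 = 60.39 lbmol/h.
Outlet amounts (n = n₀ + ν ξ):
  P: 507.5 − 2(60.39) = 386.7
  Q: 0 + 1(60.39) = 60.39
  R: 0 + 1(60.39) = 60.39
  U: 470.6 (inert)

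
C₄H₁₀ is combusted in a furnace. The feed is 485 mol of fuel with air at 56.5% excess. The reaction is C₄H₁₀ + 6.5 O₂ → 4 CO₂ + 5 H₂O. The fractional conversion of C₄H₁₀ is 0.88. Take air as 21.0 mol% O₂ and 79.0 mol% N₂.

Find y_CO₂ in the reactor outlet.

0.0693

Stoichiometric O₂ = 6.5 × 485 = 3152 mol; O₂ fed = 3152 × 1.565 = 4934 mol.
N₂ fed = 4934 × 79/21 = 18560 mol.
Fuel reacted = 0.88 × 485 → ξ = 426.8 mol.
Outlet (n = n₀ + ν ξ):
  C₄H₁₀: 485 − 1(426.8) = 58.2
  O₂: 4934 − 6.5(426.8) = 2159
  N₂: 18560 (inert)
  CO₂: 0 + 4(426.8) = 1707
  H₂O: 0 + 5(426.8) = 2134
Total out = 24620 mol; y_CO₂ = 1707 / 24620 = 0.06935.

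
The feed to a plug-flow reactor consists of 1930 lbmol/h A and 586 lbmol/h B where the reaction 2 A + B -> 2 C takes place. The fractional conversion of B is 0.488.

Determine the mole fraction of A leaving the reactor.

0.609

B reacted = 0.488 × 586 = 286 lbmol/h; ν_B = −1, so ξ = 286/1 = 286 lbmol/h.
Outlet amounts (n = n₀ + ν ξ):
  A: 1930 − 2(286) = 1358
  B: 586 − 1(286) = 300
  C: 0 + 2(286) = 571.9
Total out = 2230 lbmol/h; y_A = 1358 / 2230 = 0.609.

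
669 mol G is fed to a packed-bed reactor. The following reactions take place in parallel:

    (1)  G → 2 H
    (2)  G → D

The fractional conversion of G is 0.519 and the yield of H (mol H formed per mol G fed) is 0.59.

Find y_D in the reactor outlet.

0.173

Yield of H: 2ξ₁ / 669 = 0.59 → ξ₁ = 197.4 mol.
Conversion of G: 1ξ₁ + 1ξ₂ = 0.519 × 669 = 347.2 → ξ₂ = 149.9 mol.
Outlet amounts (n = n₀ + Σ ν·ξ):
  G: 669 − 1(197.4) − 1(149.9) = 321.8
  H: 0 + 2(197.4) = 394.7
  D: 0 + 1(149.9) = 149.9
Total out = 866.4 mol; y_D = 149.9 / 866.4 = 0.173.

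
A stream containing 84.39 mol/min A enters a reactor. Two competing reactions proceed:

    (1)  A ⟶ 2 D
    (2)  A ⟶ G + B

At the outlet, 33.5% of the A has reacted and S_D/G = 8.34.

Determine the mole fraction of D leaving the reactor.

0.405

Conversion of A: A consumed = 0.335 × 84.39 = 28.27 mol/min = 1ξ₁ + 1ξ₂.
Selectivity: 2ξ₁ / (1ξ₂) = 8.34 → ξ₁ = 4.17 ξ₂.
Substitute: (1·4.17 + 1) ξ₂ = 28.27 → ξ₂ = 5.468 mol/min, ξ₁ = 22.8 mol/min.
Outlet amounts (n = n₀ + Σ ν·ξ):
  A: 84.39 − 1(22.8) − 1(5.468) = 56.12
  D: 0 + 2(22.8) = 45.6
  G: 0 + 1(5.468) = 5.468
  B: 0 + 1(5.468) = 5.468
Total out = 112.7 mol/min; y_D = 45.6 / 112.7 = 0.4048.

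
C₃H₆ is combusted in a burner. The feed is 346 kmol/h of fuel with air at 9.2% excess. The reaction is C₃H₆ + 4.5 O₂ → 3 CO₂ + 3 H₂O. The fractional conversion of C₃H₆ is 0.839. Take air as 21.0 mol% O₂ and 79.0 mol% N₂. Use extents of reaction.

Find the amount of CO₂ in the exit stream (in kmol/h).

871 kmol/h

Stoichiometric O₂ = 4.5 × 346 = 1557 kmol/h; O₂ fed = 1557 × 1.092 = 1700 kmol/h.
N₂ fed = 1700 × 79/21 = 6396 kmol/h.
Fuel reacted = 0.839 × 346 → ξ = 290.3 kmol/h.
Outlet (n = n₀ + ν ξ):
  C₃H₆: 346 − 1(290.3) = 55.71
  O₂: 1700 − 4.5(290.3) = 393.9
  N₂: 6396 (inert)
  CO₂: 0 + 3(290.3) = 870.9
  H₂O: 0 + 3(290.3) = 870.9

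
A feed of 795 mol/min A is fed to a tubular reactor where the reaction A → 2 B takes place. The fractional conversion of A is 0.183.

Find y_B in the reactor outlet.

A reacted = 0.183 × 795 = 145.5 mol/min; ν_A = −1, so ξ = 145.5/1 = 145.5 mol/min.
Outlet amounts (n = n₀ + ν ξ):
  A: 795 − 1(145.5) = 649.5
  B: 0 + 2(145.5) = 291
Total out = 940.5 mol/min; y_B = 291 / 940.5 = 0.3094.

0.309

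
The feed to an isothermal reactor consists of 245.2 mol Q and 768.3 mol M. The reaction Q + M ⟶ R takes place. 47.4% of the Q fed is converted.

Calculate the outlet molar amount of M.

652 mol

Q reacted = 0.474 × 245.2 = 116.2 mol; ν_Q = −1, so ξ = 116.2/1 = 116.2 mol.
Outlet amounts (n = n₀ + ν ξ):
  Q: 245.2 − 1(116.2) = 129
  M: 768.3 − 1(116.2) = 652.1
  R: 0 + 1(116.2) = 116.2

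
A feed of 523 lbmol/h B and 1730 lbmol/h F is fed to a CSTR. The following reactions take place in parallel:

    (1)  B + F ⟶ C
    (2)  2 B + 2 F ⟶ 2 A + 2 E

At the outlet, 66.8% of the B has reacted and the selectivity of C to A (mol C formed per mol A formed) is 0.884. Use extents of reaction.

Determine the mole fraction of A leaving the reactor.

Conversion of B: B consumed = 0.668 × 523 = 349.4 lbmol/h = 1ξ₁ + 2ξ₂.
Selectivity: 1ξ₁ / (2ξ₂) = 0.884 → ξ₁ = 1.768 ξ₂.
Substitute: (1·1.768 + 2) ξ₂ = 349.4 → ξ₂ = 92.72 lbmol/h, ξ₁ = 163.9 lbmol/h.
Outlet amounts (n = n₀ + Σ ν·ξ):
  B: 523 − 1(163.9) − 2(92.72) = 173.6
  F: 1730 − 1(163.9) − 2(92.72) = 1381
  C: 0 + 1(163.9) = 163.9
  A: 0 + 2(92.72) = 185.4
  E: 0 + 2(92.72) = 185.4
Total out = 2089 lbmol/h; y_A = 185.4 / 2089 = 0.08877.

0.0888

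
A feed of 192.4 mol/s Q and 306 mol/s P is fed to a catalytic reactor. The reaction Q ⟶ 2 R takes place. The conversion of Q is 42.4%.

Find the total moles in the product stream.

580 mol/s

Q reacted = 0.424 × 192.4 = 81.58 mol/s; ν_Q = −1, so ξ = 81.58/1 = 81.58 mol/s.
Outlet amounts (n = n₀ + ν ξ):
  Q: 192.4 − 1(81.58) = 110.8
  R: 0 + 2(81.58) = 163.2
  P: 306 (inert)
Total out = 110.8 + 163.2 + 306 = 580 mol/s.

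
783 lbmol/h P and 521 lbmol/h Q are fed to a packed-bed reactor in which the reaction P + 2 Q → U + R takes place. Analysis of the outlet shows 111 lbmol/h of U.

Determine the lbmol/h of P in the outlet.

672 lbmol/h

For U: n = n₀ + 1ξ → 111 = 0 + 1ξ, giving ξ = 111 lbmol/h.
Outlet amounts (n = n₀ + ν ξ):
  P: 783 − 1(111) = 672
  Q: 521 − 2(111) = 299
  U: 0 + 1(111) = 111
  R: 0 + 1(111) = 111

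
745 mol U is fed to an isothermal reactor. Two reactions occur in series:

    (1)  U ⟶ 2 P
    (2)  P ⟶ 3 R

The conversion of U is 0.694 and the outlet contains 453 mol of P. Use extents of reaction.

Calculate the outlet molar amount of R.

Conversion of U: U consumed = 1ξ₁ = 0.694 × 745 → ξ₁ = 517 mol.
P balance: n_P = 0 + 2ξ₁ − 1ξ₂ = 453 → ξ₂ = (2·517 − 453)/1 = 581.1 mol.
Outlet amounts (n = n₀ + Σ ν·ξ):
  U: 745 − 1(517) = 228
  P: 0 + 2(517) − 1(581.1) = 453
  R: 0 + 3(581.1) = 1743

1740 mol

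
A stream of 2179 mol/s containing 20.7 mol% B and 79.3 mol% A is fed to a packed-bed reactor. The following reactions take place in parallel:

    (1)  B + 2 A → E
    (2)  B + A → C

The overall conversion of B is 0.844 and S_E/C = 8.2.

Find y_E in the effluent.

0.233

Conversion of B: B consumed = 0.844 × 451.1 = 380.7 mol/s = 1ξ₁ + 1ξ₂.
Selectivity: 1ξ₁ / (1ξ₂) = 8.2 → ξ₁ = 8.2 ξ₂.
Substitute: (1·8.2 + 1) ξ₂ = 380.7 → ξ₂ = 41.38 mol/s, ξ₁ = 339.3 mol/s.
Outlet amounts (n = n₀ + Σ ν·ξ):
  B: 451.1 − 1(339.3) − 1(41.38) = 70.36
  A: 1728 − 2(339.3) − 1(41.38) = 1008
  E: 0 + 1(339.3) = 339.3
  C: 0 + 1(41.38) = 41.38
Total out = 1459 mol/s; y_E = 339.3 / 1459 = 0.2326.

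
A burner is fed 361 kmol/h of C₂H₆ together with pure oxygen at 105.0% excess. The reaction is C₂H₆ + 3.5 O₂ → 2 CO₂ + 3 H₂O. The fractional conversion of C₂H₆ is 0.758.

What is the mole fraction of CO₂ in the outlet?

0.177

Stoichiometric O₂ = 3.5 × 361 = 1264 kmol/h; O₂ fed = 1264 × 2.050 = 2590 kmol/h.
Fuel reacted = 0.758 × 361 → ξ = 273.6 kmol/h.
Outlet (n = n₀ + ν ξ):
  C₂H₆: 361 − 1(273.6) = 87.36
  O₂: 2590 − 3.5(273.6) = 1632
  CO₂: 0 + 2(273.6) = 547.3
  H₂O: 0 + 3(273.6) = 820.9
Total out = 3088 kmol/h; y_CO₂ = 547.3 / 3088 = 0.1772.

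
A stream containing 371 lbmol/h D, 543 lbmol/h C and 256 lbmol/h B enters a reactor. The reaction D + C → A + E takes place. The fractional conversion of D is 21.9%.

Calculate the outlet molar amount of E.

81.2 lbmol/h

D reacted = 0.219 × 371 = 81.25 lbmol/h; ν_D = −1, so ξ = 81.25/1 = 81.25 lbmol/h.
Outlet amounts (n = n₀ + ν ξ):
  D: 371 − 1(81.25) = 289.8
  C: 543 − 1(81.25) = 461.8
  A: 0 + 1(81.25) = 81.25
  E: 0 + 1(81.25) = 81.25
  B: 256 (inert)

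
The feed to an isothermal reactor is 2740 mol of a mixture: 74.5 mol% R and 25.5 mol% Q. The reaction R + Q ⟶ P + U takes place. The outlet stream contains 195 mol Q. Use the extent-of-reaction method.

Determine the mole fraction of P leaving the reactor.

For Q: n = n₀ − 1ξ → 195 = 698.7 − 1ξ, giving ξ = 503.7 mol.
Outlet amounts (n = n₀ + ν ξ):
  R: 2041 − 1(503.7) = 1538
  Q: 698.7 − 1(503.7) = 195
  P: 0 + 1(503.7) = 503.7
  U: 0 + 1(503.7) = 503.7
Total out = 2740 mol; y_P = 503.7 / 2740 = 0.1838.

0.184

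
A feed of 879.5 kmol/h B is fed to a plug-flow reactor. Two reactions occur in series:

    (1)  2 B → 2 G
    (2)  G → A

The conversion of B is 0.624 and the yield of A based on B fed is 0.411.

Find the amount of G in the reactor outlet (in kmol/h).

187 kmol/h

Conversion of B: B consumed = 2ξ₁ = 0.624 × 879.5 → ξ₁ = 274.4 kmol/h.
Yield of A: 1ξ₂ / 879.5 = 0.411 → ξ₂ = 361.5 kmol/h.
Outlet amounts (n = n₀ + Σ ν·ξ):
  B: 879.5 − 2(274.4) = 330.7
  G: 0 + 2(274.4) − 1(361.5) = 187.3
  A: 0 + 1(361.5) = 361.5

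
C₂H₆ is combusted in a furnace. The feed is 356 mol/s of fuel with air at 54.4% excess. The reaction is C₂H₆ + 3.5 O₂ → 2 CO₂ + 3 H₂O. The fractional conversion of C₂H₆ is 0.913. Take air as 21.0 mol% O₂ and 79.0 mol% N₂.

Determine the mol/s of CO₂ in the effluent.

650 mol/s

Stoichiometric O₂ = 3.5 × 356 = 1246 mol/s; O₂ fed = 1246 × 1.544 = 1924 mol/s.
N₂ fed = 1924 × 79/21 = 7237 mol/s.
Fuel reacted = 0.913 × 356 → ξ = 325 mol/s.
Outlet (n = n₀ + ν ξ):
  C₂H₆: 356 − 1(325) = 30.97
  O₂: 1924 − 3.5(325) = 786.2
  N₂: 7237 (inert)
  CO₂: 0 + 2(325) = 650.1
  H₂O: 0 + 3(325) = 975.1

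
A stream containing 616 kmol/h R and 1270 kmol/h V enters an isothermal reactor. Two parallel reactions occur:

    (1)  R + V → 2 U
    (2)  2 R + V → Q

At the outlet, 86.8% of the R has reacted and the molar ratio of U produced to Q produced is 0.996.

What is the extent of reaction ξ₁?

Conversion of R: R consumed = 0.868 × 616 = 534.7 kmol/h = 1ξ₁ + 2ξ₂.
Selectivity: 2ξ₁ / (1ξ₂) = 0.996 → ξ₁ = 0.498 ξ₂.
Substitute: (1·0.498 + 2) ξ₂ = 534.7 → ξ₂ = 214 kmol/h, ξ₁ = 106.6 kmol/h.
Outlet amounts (n = n₀ + Σ ν·ξ):
  R: 616 − 1(106.6) − 2(214) = 81.31
  V: 1270 − 1(106.6) − 1(214) = 949.4
  U: 0 + 2(106.6) = 213.2
  Q: 0 + 1(214) = 214

ξ₁ = 107 kmol/h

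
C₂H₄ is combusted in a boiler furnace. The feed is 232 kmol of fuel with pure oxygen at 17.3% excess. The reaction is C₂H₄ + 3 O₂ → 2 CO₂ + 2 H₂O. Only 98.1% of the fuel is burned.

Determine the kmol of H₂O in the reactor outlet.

455 kmol

Stoichiometric O₂ = 3 × 232 = 696 kmol; O₂ fed = 696 × 1.173 = 816.4 kmol.
Fuel reacted = 0.981 × 232 → ξ = 227.6 kmol.
Outlet (n = n₀ + ν ξ):
  C₂H₄: 232 − 1(227.6) = 4.408
  O₂: 816.4 − 3(227.6) = 133.6
  CO₂: 0 + 2(227.6) = 455.2
  H₂O: 0 + 2(227.6) = 455.2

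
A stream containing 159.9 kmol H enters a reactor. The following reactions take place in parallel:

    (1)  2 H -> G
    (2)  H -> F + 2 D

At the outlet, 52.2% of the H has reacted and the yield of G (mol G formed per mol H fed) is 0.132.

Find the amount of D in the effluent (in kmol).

Yield of G: 1ξ₁ / 159.9 = 0.132 → ξ₁ = 21.11 kmol.
Conversion of H: 2ξ₁ + 1ξ₂ = 0.522 × 159.9 = 83.47 → ξ₂ = 41.25 kmol.
Outlet amounts (n = n₀ + Σ ν·ξ):
  H: 159.9 − 2(21.11) − 1(41.25) = 76.43
  G: 0 + 1(21.11) = 21.11
  F: 0 + 1(41.25) = 41.25
  D: 0 + 2(41.25) = 82.51

82.5 kmol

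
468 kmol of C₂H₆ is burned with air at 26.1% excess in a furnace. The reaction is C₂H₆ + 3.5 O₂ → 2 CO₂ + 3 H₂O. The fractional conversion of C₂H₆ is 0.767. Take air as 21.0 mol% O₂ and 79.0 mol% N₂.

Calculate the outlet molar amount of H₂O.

Stoichiometric O₂ = 3.5 × 468 = 1638 kmol; O₂ fed = 1638 × 1.261 = 2066 kmol.
N₂ fed = 2066 × 79/21 = 7770 kmol.
Fuel reacted = 0.767 × 468 → ξ = 359 kmol.
Outlet (n = n₀ + ν ξ):
  C₂H₆: 468 − 1(359) = 109
  O₂: 2066 − 3.5(359) = 809.2
  N₂: 7770 (inert)
  CO₂: 0 + 2(359) = 717.9
  H₂O: 0 + 3(359) = 1077

1080 kmol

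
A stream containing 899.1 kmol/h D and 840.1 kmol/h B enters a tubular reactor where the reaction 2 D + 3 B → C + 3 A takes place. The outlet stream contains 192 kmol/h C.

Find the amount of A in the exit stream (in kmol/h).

576 kmol/h

For C: n = n₀ + 1ξ → 192 = 0 + 1ξ, giving ξ = 192 kmol/h.
Outlet amounts (n = n₀ + ν ξ):
  D: 899.1 − 2(192) = 515.1
  B: 840.1 − 3(192) = 264.1
  C: 0 + 1(192) = 192
  A: 0 + 3(192) = 576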